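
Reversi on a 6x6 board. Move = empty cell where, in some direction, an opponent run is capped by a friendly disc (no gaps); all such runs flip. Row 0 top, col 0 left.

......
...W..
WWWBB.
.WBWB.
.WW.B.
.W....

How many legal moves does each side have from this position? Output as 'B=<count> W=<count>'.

Answer: B=9 W=6

Derivation:
-- B to move --
(0,2): flips 1 -> legal
(0,3): flips 1 -> legal
(0,4): no bracket -> illegal
(1,0): flips 1 -> legal
(1,1): flips 2 -> legal
(1,2): flips 1 -> legal
(1,4): no bracket -> illegal
(3,0): flips 1 -> legal
(4,0): no bracket -> illegal
(4,3): flips 1 -> legal
(5,0): flips 1 -> legal
(5,2): flips 1 -> legal
(5,3): no bracket -> illegal
B mobility = 9
-- W to move --
(1,2): no bracket -> illegal
(1,4): flips 2 -> legal
(1,5): flips 1 -> legal
(2,5): flips 2 -> legal
(3,5): flips 2 -> legal
(4,3): flips 1 -> legal
(4,5): no bracket -> illegal
(5,3): no bracket -> illegal
(5,4): no bracket -> illegal
(5,5): flips 1 -> legal
W mobility = 6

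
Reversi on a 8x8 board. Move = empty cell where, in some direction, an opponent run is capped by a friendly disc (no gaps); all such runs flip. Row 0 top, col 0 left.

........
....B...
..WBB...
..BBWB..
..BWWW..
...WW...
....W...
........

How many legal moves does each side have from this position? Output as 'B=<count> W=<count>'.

-- B to move --
(1,1): flips 1 -> legal
(1,2): flips 1 -> legal
(1,3): no bracket -> illegal
(2,1): flips 1 -> legal
(2,5): no bracket -> illegal
(3,1): no bracket -> illegal
(3,6): no bracket -> illegal
(4,6): flips 3 -> legal
(5,2): no bracket -> illegal
(5,5): flips 2 -> legal
(5,6): flips 2 -> legal
(6,2): flips 2 -> legal
(6,3): flips 2 -> legal
(6,5): flips 2 -> legal
(7,3): no bracket -> illegal
(7,4): flips 4 -> legal
(7,5): flips 2 -> legal
B mobility = 11
-- W to move --
(0,3): no bracket -> illegal
(0,4): flips 2 -> legal
(0,5): no bracket -> illegal
(1,2): flips 1 -> legal
(1,3): flips 2 -> legal
(1,5): no bracket -> illegal
(2,1): flips 1 -> legal
(2,5): flips 3 -> legal
(2,6): flips 1 -> legal
(3,1): flips 3 -> legal
(3,6): flips 1 -> legal
(4,1): flips 1 -> legal
(4,6): no bracket -> illegal
(5,1): no bracket -> illegal
(5,2): flips 2 -> legal
W mobility = 10

Answer: B=11 W=10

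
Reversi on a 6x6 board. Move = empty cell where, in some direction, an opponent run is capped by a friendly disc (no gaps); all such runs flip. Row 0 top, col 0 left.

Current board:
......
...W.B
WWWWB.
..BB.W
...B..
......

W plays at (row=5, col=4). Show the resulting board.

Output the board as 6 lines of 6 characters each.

Answer: ......
...W.B
WWWWB.
..WB.W
...W..
....W.

Derivation:
Place W at (5,4); scan 8 dirs for brackets.
Dir NW: opp run (4,3) (3,2) capped by W -> flip
Dir N: first cell '.' (not opp) -> no flip
Dir NE: first cell '.' (not opp) -> no flip
Dir W: first cell '.' (not opp) -> no flip
Dir E: first cell '.' (not opp) -> no flip
Dir SW: edge -> no flip
Dir S: edge -> no flip
Dir SE: edge -> no flip
All flips: (3,2) (4,3)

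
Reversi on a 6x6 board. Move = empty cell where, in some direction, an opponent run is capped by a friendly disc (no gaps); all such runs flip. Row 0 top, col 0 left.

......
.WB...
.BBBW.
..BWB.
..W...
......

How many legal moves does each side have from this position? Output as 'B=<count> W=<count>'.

Answer: B=8 W=6

Derivation:
-- B to move --
(0,0): flips 1 -> legal
(0,1): flips 1 -> legal
(0,2): no bracket -> illegal
(1,0): flips 1 -> legal
(1,3): no bracket -> illegal
(1,4): flips 1 -> legal
(1,5): no bracket -> illegal
(2,0): no bracket -> illegal
(2,5): flips 1 -> legal
(3,1): no bracket -> illegal
(3,5): no bracket -> illegal
(4,1): no bracket -> illegal
(4,3): flips 1 -> legal
(4,4): flips 1 -> legal
(5,1): no bracket -> illegal
(5,2): flips 1 -> legal
(5,3): no bracket -> illegal
B mobility = 8
-- W to move --
(0,1): no bracket -> illegal
(0,2): flips 3 -> legal
(0,3): no bracket -> illegal
(1,0): no bracket -> illegal
(1,3): flips 2 -> legal
(1,4): no bracket -> illegal
(2,0): flips 3 -> legal
(2,5): no bracket -> illegal
(3,0): no bracket -> illegal
(3,1): flips 2 -> legal
(3,5): flips 1 -> legal
(4,1): no bracket -> illegal
(4,3): no bracket -> illegal
(4,4): flips 1 -> legal
(4,5): no bracket -> illegal
W mobility = 6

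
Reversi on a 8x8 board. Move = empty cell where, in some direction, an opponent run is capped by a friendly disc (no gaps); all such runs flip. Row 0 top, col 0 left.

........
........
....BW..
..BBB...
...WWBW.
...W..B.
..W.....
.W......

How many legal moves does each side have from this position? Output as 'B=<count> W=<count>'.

Answer: B=9 W=5

Derivation:
-- B to move --
(1,4): no bracket -> illegal
(1,5): no bracket -> illegal
(1,6): flips 1 -> legal
(2,6): flips 1 -> legal
(3,5): no bracket -> illegal
(3,6): flips 1 -> legal
(3,7): no bracket -> illegal
(4,2): flips 2 -> legal
(4,7): flips 1 -> legal
(5,1): no bracket -> illegal
(5,2): flips 1 -> legal
(5,4): flips 2 -> legal
(5,5): flips 1 -> legal
(5,7): no bracket -> illegal
(6,0): no bracket -> illegal
(6,1): no bracket -> illegal
(6,3): flips 2 -> legal
(6,4): no bracket -> illegal
(7,0): no bracket -> illegal
(7,2): no bracket -> illegal
(7,3): no bracket -> illegal
B mobility = 9
-- W to move --
(1,3): no bracket -> illegal
(1,4): flips 2 -> legal
(1,5): no bracket -> illegal
(2,1): flips 1 -> legal
(2,2): flips 1 -> legal
(2,3): flips 2 -> legal
(3,1): no bracket -> illegal
(3,5): no bracket -> illegal
(3,6): no bracket -> illegal
(4,1): no bracket -> illegal
(4,2): no bracket -> illegal
(4,7): no bracket -> illegal
(5,4): no bracket -> illegal
(5,5): no bracket -> illegal
(5,7): no bracket -> illegal
(6,5): no bracket -> illegal
(6,6): flips 1 -> legal
(6,7): no bracket -> illegal
W mobility = 5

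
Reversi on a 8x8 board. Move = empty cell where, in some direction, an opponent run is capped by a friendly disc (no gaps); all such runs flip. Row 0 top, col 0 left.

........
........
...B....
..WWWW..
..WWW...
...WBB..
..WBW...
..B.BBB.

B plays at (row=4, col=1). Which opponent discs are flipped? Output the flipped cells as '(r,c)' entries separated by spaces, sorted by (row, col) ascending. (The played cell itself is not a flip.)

Answer: (3,2)

Derivation:
Dir NW: first cell '.' (not opp) -> no flip
Dir N: first cell '.' (not opp) -> no flip
Dir NE: opp run (3,2) capped by B -> flip
Dir W: first cell '.' (not opp) -> no flip
Dir E: opp run (4,2) (4,3) (4,4), next='.' -> no flip
Dir SW: first cell '.' (not opp) -> no flip
Dir S: first cell '.' (not opp) -> no flip
Dir SE: first cell '.' (not opp) -> no flip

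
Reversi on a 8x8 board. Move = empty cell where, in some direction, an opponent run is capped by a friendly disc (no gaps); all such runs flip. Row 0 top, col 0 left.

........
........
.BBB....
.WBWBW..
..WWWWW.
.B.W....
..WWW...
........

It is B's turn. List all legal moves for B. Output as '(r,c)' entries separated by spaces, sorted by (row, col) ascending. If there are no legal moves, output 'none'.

(2,0): no bracket -> illegal
(2,4): flips 2 -> legal
(2,5): no bracket -> illegal
(2,6): no bracket -> illegal
(3,0): flips 1 -> legal
(3,6): flips 1 -> legal
(3,7): no bracket -> illegal
(4,0): flips 1 -> legal
(4,1): flips 1 -> legal
(4,7): no bracket -> illegal
(5,2): flips 2 -> legal
(5,4): flips 2 -> legal
(5,5): flips 2 -> legal
(5,6): flips 1 -> legal
(5,7): no bracket -> illegal
(6,1): no bracket -> illegal
(6,5): no bracket -> illegal
(7,1): no bracket -> illegal
(7,2): no bracket -> illegal
(7,3): flips 5 -> legal
(7,4): no bracket -> illegal
(7,5): no bracket -> illegal

Answer: (2,4) (3,0) (3,6) (4,0) (4,1) (5,2) (5,4) (5,5) (5,6) (7,3)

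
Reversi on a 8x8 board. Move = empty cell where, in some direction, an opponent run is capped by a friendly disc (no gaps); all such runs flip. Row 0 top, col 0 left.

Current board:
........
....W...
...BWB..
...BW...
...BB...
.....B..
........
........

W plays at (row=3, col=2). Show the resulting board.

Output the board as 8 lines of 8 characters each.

Answer: ........
....W...
...WWB..
..WWW...
...BB...
.....B..
........
........

Derivation:
Place W at (3,2); scan 8 dirs for brackets.
Dir NW: first cell '.' (not opp) -> no flip
Dir N: first cell '.' (not opp) -> no flip
Dir NE: opp run (2,3) capped by W -> flip
Dir W: first cell '.' (not opp) -> no flip
Dir E: opp run (3,3) capped by W -> flip
Dir SW: first cell '.' (not opp) -> no flip
Dir S: first cell '.' (not opp) -> no flip
Dir SE: opp run (4,3), next='.' -> no flip
All flips: (2,3) (3,3)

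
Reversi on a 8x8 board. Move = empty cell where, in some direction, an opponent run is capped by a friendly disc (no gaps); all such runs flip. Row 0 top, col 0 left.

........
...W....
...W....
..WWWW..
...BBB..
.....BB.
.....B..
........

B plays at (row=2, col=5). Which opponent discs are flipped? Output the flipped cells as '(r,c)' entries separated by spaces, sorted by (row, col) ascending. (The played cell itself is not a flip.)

Dir NW: first cell '.' (not opp) -> no flip
Dir N: first cell '.' (not opp) -> no flip
Dir NE: first cell '.' (not opp) -> no flip
Dir W: first cell '.' (not opp) -> no flip
Dir E: first cell '.' (not opp) -> no flip
Dir SW: opp run (3,4) capped by B -> flip
Dir S: opp run (3,5) capped by B -> flip
Dir SE: first cell '.' (not opp) -> no flip

Answer: (3,4) (3,5)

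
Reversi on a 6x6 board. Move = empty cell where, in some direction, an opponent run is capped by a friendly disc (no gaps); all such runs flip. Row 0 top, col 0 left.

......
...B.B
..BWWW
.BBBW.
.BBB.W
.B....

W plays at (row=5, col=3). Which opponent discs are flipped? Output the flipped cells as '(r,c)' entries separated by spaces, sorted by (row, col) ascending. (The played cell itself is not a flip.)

Answer: (3,3) (4,3)

Derivation:
Dir NW: opp run (4,2) (3,1), next='.' -> no flip
Dir N: opp run (4,3) (3,3) capped by W -> flip
Dir NE: first cell '.' (not opp) -> no flip
Dir W: first cell '.' (not opp) -> no flip
Dir E: first cell '.' (not opp) -> no flip
Dir SW: edge -> no flip
Dir S: edge -> no flip
Dir SE: edge -> no flip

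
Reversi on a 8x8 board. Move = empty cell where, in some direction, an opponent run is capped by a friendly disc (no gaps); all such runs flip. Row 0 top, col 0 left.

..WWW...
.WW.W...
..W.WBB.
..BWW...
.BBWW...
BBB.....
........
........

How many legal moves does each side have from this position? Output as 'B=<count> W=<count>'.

Answer: B=5 W=9

Derivation:
-- B to move --
(0,0): no bracket -> illegal
(0,1): no bracket -> illegal
(0,5): no bracket -> illegal
(1,0): no bracket -> illegal
(1,3): no bracket -> illegal
(1,5): flips 2 -> legal
(2,0): no bracket -> illegal
(2,1): no bracket -> illegal
(2,3): flips 1 -> legal
(3,1): no bracket -> illegal
(3,5): flips 2 -> legal
(4,5): flips 2 -> legal
(5,3): no bracket -> illegal
(5,4): flips 1 -> legal
(5,5): no bracket -> illegal
B mobility = 5
-- W to move --
(1,5): no bracket -> illegal
(1,6): flips 1 -> legal
(1,7): no bracket -> illegal
(2,1): flips 1 -> legal
(2,3): no bracket -> illegal
(2,7): flips 2 -> legal
(3,0): no bracket -> illegal
(3,1): flips 1 -> legal
(3,5): no bracket -> illegal
(3,6): flips 1 -> legal
(3,7): no bracket -> illegal
(4,0): flips 2 -> legal
(5,3): no bracket -> illegal
(6,0): flips 2 -> legal
(6,1): flips 1 -> legal
(6,2): flips 3 -> legal
(6,3): no bracket -> illegal
W mobility = 9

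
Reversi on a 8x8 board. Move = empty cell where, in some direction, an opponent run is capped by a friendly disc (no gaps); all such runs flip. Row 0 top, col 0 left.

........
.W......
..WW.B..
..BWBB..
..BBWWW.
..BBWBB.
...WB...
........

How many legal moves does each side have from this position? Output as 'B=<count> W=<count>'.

-- B to move --
(0,0): flips 4 -> legal
(0,1): no bracket -> illegal
(0,2): no bracket -> illegal
(1,0): no bracket -> illegal
(1,2): flips 2 -> legal
(1,3): flips 2 -> legal
(1,4): flips 1 -> legal
(2,0): no bracket -> illegal
(2,1): no bracket -> illegal
(2,4): flips 1 -> legal
(3,1): no bracket -> illegal
(3,6): flips 1 -> legal
(3,7): flips 1 -> legal
(4,7): flips 3 -> legal
(5,7): flips 1 -> legal
(6,2): flips 1 -> legal
(6,5): flips 1 -> legal
(7,2): no bracket -> illegal
(7,3): flips 1 -> legal
(7,4): flips 1 -> legal
B mobility = 13
-- W to move --
(1,4): no bracket -> illegal
(1,5): flips 2 -> legal
(1,6): no bracket -> illegal
(2,1): flips 2 -> legal
(2,4): flips 2 -> legal
(2,6): flips 1 -> legal
(3,1): flips 1 -> legal
(3,6): flips 2 -> legal
(4,1): flips 4 -> legal
(4,7): no bracket -> illegal
(5,1): flips 3 -> legal
(5,7): flips 2 -> legal
(6,1): no bracket -> illegal
(6,2): flips 4 -> legal
(6,5): flips 2 -> legal
(6,6): flips 2 -> legal
(6,7): flips 1 -> legal
(7,3): flips 2 -> legal
(7,4): flips 1 -> legal
(7,5): no bracket -> illegal
W mobility = 15

Answer: B=13 W=15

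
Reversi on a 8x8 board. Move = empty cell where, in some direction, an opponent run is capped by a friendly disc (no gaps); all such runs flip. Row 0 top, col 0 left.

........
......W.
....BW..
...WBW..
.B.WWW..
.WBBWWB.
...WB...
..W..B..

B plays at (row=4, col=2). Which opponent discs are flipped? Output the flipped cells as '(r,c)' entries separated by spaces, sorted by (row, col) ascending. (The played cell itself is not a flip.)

Dir NW: first cell '.' (not opp) -> no flip
Dir N: first cell '.' (not opp) -> no flip
Dir NE: opp run (3,3) capped by B -> flip
Dir W: first cell 'B' (not opp) -> no flip
Dir E: opp run (4,3) (4,4) (4,5), next='.' -> no flip
Dir SW: opp run (5,1), next='.' -> no flip
Dir S: first cell 'B' (not opp) -> no flip
Dir SE: first cell 'B' (not opp) -> no flip

Answer: (3,3)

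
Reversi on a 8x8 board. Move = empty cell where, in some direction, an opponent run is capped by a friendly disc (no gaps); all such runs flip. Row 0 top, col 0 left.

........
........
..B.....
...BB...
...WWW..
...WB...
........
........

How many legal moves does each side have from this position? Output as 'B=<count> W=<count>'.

-- B to move --
(3,2): flips 1 -> legal
(3,5): no bracket -> illegal
(3,6): flips 1 -> legal
(4,2): no bracket -> illegal
(4,6): no bracket -> illegal
(5,2): flips 2 -> legal
(5,5): flips 1 -> legal
(5,6): flips 1 -> legal
(6,2): no bracket -> illegal
(6,3): flips 2 -> legal
(6,4): no bracket -> illegal
B mobility = 6
-- W to move --
(1,1): flips 2 -> legal
(1,2): no bracket -> illegal
(1,3): no bracket -> illegal
(2,1): no bracket -> illegal
(2,3): flips 2 -> legal
(2,4): flips 1 -> legal
(2,5): flips 1 -> legal
(3,1): no bracket -> illegal
(3,2): no bracket -> illegal
(3,5): no bracket -> illegal
(4,2): no bracket -> illegal
(5,5): flips 1 -> legal
(6,3): flips 1 -> legal
(6,4): flips 1 -> legal
(6,5): flips 1 -> legal
W mobility = 8

Answer: B=6 W=8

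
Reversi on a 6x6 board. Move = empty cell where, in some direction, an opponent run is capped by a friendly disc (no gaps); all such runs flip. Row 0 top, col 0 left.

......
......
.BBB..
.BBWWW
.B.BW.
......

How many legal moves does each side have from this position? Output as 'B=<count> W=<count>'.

-- B to move --
(2,4): no bracket -> illegal
(2,5): flips 1 -> legal
(4,2): no bracket -> illegal
(4,5): flips 2 -> legal
(5,3): no bracket -> illegal
(5,4): no bracket -> illegal
(5,5): flips 2 -> legal
B mobility = 3
-- W to move --
(1,0): no bracket -> illegal
(1,1): flips 1 -> legal
(1,2): flips 1 -> legal
(1,3): flips 1 -> legal
(1,4): no bracket -> illegal
(2,0): no bracket -> illegal
(2,4): no bracket -> illegal
(3,0): flips 2 -> legal
(4,0): no bracket -> illegal
(4,2): flips 1 -> legal
(5,0): no bracket -> illegal
(5,1): no bracket -> illegal
(5,2): flips 1 -> legal
(5,3): flips 1 -> legal
(5,4): no bracket -> illegal
W mobility = 7

Answer: B=3 W=7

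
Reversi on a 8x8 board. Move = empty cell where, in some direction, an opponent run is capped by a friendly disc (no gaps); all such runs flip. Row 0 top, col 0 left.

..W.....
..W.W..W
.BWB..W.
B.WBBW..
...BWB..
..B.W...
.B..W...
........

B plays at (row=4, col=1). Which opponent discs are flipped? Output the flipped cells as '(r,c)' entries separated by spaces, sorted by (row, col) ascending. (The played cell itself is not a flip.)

Answer: (3,2)

Derivation:
Dir NW: first cell 'B' (not opp) -> no flip
Dir N: first cell '.' (not opp) -> no flip
Dir NE: opp run (3,2) capped by B -> flip
Dir W: first cell '.' (not opp) -> no flip
Dir E: first cell '.' (not opp) -> no flip
Dir SW: first cell '.' (not opp) -> no flip
Dir S: first cell '.' (not opp) -> no flip
Dir SE: first cell 'B' (not opp) -> no flip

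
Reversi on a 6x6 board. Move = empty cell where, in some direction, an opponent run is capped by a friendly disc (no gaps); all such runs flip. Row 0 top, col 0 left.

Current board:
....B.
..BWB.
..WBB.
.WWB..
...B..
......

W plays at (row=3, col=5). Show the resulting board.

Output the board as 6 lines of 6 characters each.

Answer: ....B.
..BWB.
..WBW.
.WWB.W
...B..
......

Derivation:
Place W at (3,5); scan 8 dirs for brackets.
Dir NW: opp run (2,4) capped by W -> flip
Dir N: first cell '.' (not opp) -> no flip
Dir NE: edge -> no flip
Dir W: first cell '.' (not opp) -> no flip
Dir E: edge -> no flip
Dir SW: first cell '.' (not opp) -> no flip
Dir S: first cell '.' (not opp) -> no flip
Dir SE: edge -> no flip
All flips: (2,4)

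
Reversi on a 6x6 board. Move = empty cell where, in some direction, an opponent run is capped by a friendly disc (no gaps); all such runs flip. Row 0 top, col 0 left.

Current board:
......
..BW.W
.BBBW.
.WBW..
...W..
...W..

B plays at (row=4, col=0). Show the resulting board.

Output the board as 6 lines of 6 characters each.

Answer: ......
..BW.W
.BBBW.
.BBW..
B..W..
...W..

Derivation:
Place B at (4,0); scan 8 dirs for brackets.
Dir NW: edge -> no flip
Dir N: first cell '.' (not opp) -> no flip
Dir NE: opp run (3,1) capped by B -> flip
Dir W: edge -> no flip
Dir E: first cell '.' (not opp) -> no flip
Dir SW: edge -> no flip
Dir S: first cell '.' (not opp) -> no flip
Dir SE: first cell '.' (not opp) -> no flip
All flips: (3,1)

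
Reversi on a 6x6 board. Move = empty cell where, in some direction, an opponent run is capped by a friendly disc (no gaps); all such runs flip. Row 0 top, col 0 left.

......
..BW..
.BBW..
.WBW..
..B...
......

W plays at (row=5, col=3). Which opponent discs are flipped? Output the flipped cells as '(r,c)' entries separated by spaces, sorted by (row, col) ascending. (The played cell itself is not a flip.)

Answer: (4,2)

Derivation:
Dir NW: opp run (4,2) capped by W -> flip
Dir N: first cell '.' (not opp) -> no flip
Dir NE: first cell '.' (not opp) -> no flip
Dir W: first cell '.' (not opp) -> no flip
Dir E: first cell '.' (not opp) -> no flip
Dir SW: edge -> no flip
Dir S: edge -> no flip
Dir SE: edge -> no flip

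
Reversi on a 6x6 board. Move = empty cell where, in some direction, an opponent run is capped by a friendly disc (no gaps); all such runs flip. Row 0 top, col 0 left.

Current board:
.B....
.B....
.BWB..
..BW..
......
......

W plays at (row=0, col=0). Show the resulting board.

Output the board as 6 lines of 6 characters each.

Place W at (0,0); scan 8 dirs for brackets.
Dir NW: edge -> no flip
Dir N: edge -> no flip
Dir NE: edge -> no flip
Dir W: edge -> no flip
Dir E: opp run (0,1), next='.' -> no flip
Dir SW: edge -> no flip
Dir S: first cell '.' (not opp) -> no flip
Dir SE: opp run (1,1) capped by W -> flip
All flips: (1,1)

Answer: WB....
.W....
.BWB..
..BW..
......
......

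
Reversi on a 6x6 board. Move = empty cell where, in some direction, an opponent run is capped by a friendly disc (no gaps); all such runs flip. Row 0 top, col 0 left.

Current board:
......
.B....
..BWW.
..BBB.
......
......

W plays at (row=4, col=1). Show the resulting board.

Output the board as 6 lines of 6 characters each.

Answer: ......
.B....
..BWW.
..WBB.
.W....
......

Derivation:
Place W at (4,1); scan 8 dirs for brackets.
Dir NW: first cell '.' (not opp) -> no flip
Dir N: first cell '.' (not opp) -> no flip
Dir NE: opp run (3,2) capped by W -> flip
Dir W: first cell '.' (not opp) -> no flip
Dir E: first cell '.' (not opp) -> no flip
Dir SW: first cell '.' (not opp) -> no flip
Dir S: first cell '.' (not opp) -> no flip
Dir SE: first cell '.' (not opp) -> no flip
All flips: (3,2)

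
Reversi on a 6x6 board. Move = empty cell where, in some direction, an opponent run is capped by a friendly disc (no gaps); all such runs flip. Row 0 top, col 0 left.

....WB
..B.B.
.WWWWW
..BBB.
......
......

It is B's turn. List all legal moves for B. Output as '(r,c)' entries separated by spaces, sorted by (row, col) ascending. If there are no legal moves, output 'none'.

Answer: (0,3) (1,0) (1,1) (1,3) (1,5) (3,0)

Derivation:
(0,3): flips 1 -> legal
(1,0): flips 1 -> legal
(1,1): flips 1 -> legal
(1,3): flips 1 -> legal
(1,5): flips 1 -> legal
(2,0): no bracket -> illegal
(3,0): flips 1 -> legal
(3,1): no bracket -> illegal
(3,5): no bracket -> illegal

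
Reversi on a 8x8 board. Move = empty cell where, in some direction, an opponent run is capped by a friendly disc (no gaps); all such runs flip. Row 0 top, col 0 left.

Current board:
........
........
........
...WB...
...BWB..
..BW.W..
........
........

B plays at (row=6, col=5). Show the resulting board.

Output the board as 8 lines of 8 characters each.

Answer: ........
........
........
...WB...
...BWB..
..BW.B..
.....B..
........

Derivation:
Place B at (6,5); scan 8 dirs for brackets.
Dir NW: first cell '.' (not opp) -> no flip
Dir N: opp run (5,5) capped by B -> flip
Dir NE: first cell '.' (not opp) -> no flip
Dir W: first cell '.' (not opp) -> no flip
Dir E: first cell '.' (not opp) -> no flip
Dir SW: first cell '.' (not opp) -> no flip
Dir S: first cell '.' (not opp) -> no flip
Dir SE: first cell '.' (not opp) -> no flip
All flips: (5,5)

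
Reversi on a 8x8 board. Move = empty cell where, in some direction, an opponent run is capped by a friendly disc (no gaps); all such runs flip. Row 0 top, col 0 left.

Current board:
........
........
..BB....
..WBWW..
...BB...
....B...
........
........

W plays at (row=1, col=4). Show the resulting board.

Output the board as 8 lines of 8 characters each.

Place W at (1,4); scan 8 dirs for brackets.
Dir NW: first cell '.' (not opp) -> no flip
Dir N: first cell '.' (not opp) -> no flip
Dir NE: first cell '.' (not opp) -> no flip
Dir W: first cell '.' (not opp) -> no flip
Dir E: first cell '.' (not opp) -> no flip
Dir SW: opp run (2,3) capped by W -> flip
Dir S: first cell '.' (not opp) -> no flip
Dir SE: first cell '.' (not opp) -> no flip
All flips: (2,3)

Answer: ........
....W...
..BW....
..WBWW..
...BB...
....B...
........
........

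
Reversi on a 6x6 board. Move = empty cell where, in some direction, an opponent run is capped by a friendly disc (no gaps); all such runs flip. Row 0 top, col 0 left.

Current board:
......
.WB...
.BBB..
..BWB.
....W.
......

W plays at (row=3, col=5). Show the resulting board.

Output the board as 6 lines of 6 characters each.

Place W at (3,5); scan 8 dirs for brackets.
Dir NW: first cell '.' (not opp) -> no flip
Dir N: first cell '.' (not opp) -> no flip
Dir NE: edge -> no flip
Dir W: opp run (3,4) capped by W -> flip
Dir E: edge -> no flip
Dir SW: first cell 'W' (not opp) -> no flip
Dir S: first cell '.' (not opp) -> no flip
Dir SE: edge -> no flip
All flips: (3,4)

Answer: ......
.WB...
.BBB..
..BWWW
....W.
......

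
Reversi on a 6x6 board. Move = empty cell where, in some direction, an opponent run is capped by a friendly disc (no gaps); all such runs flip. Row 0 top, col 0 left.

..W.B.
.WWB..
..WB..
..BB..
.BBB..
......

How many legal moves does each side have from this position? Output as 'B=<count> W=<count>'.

Answer: B=5 W=5

Derivation:
-- B to move --
(0,0): flips 2 -> legal
(0,1): flips 1 -> legal
(0,3): no bracket -> illegal
(1,0): flips 2 -> legal
(2,0): no bracket -> illegal
(2,1): flips 1 -> legal
(3,1): flips 1 -> legal
B mobility = 5
-- W to move --
(0,3): no bracket -> illegal
(0,5): no bracket -> illegal
(1,4): flips 1 -> legal
(1,5): no bracket -> illegal
(2,1): no bracket -> illegal
(2,4): flips 2 -> legal
(3,0): no bracket -> illegal
(3,1): no bracket -> illegal
(3,4): flips 1 -> legal
(4,0): no bracket -> illegal
(4,4): flips 1 -> legal
(5,0): no bracket -> illegal
(5,1): no bracket -> illegal
(5,2): flips 2 -> legal
(5,3): no bracket -> illegal
(5,4): no bracket -> illegal
W mobility = 5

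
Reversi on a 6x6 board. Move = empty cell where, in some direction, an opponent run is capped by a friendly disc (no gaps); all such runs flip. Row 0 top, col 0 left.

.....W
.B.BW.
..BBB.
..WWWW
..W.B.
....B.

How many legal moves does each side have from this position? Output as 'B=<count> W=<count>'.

Answer: B=7 W=7

Derivation:
-- B to move --
(0,3): no bracket -> illegal
(0,4): flips 1 -> legal
(1,5): flips 1 -> legal
(2,1): no bracket -> illegal
(2,5): no bracket -> illegal
(3,1): no bracket -> illegal
(4,1): flips 1 -> legal
(4,3): flips 1 -> legal
(4,5): flips 1 -> legal
(5,1): flips 2 -> legal
(5,2): flips 2 -> legal
(5,3): no bracket -> illegal
B mobility = 7
-- W to move --
(0,0): flips 2 -> legal
(0,1): no bracket -> illegal
(0,2): flips 2 -> legal
(0,3): flips 2 -> legal
(0,4): no bracket -> illegal
(1,0): no bracket -> illegal
(1,2): flips 3 -> legal
(1,5): flips 1 -> legal
(2,0): no bracket -> illegal
(2,1): no bracket -> illegal
(2,5): no bracket -> illegal
(3,1): no bracket -> illegal
(4,3): no bracket -> illegal
(4,5): no bracket -> illegal
(5,3): flips 1 -> legal
(5,5): flips 1 -> legal
W mobility = 7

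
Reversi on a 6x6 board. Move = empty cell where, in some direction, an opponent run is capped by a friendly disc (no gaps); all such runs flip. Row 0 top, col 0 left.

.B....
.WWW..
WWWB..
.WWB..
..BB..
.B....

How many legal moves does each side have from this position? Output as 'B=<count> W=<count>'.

Answer: B=6 W=7

Derivation:
-- B to move --
(0,0): flips 2 -> legal
(0,2): flips 3 -> legal
(0,3): flips 1 -> legal
(0,4): no bracket -> illegal
(1,0): flips 2 -> legal
(1,4): no bracket -> illegal
(2,4): no bracket -> illegal
(3,0): flips 2 -> legal
(4,0): no bracket -> illegal
(4,1): flips 4 -> legal
B mobility = 6
-- W to move --
(0,0): no bracket -> illegal
(0,2): no bracket -> illegal
(1,0): no bracket -> illegal
(1,4): flips 1 -> legal
(2,4): flips 1 -> legal
(3,4): flips 2 -> legal
(4,0): no bracket -> illegal
(4,1): no bracket -> illegal
(4,4): flips 1 -> legal
(5,0): no bracket -> illegal
(5,2): flips 1 -> legal
(5,3): flips 4 -> legal
(5,4): flips 1 -> legal
W mobility = 7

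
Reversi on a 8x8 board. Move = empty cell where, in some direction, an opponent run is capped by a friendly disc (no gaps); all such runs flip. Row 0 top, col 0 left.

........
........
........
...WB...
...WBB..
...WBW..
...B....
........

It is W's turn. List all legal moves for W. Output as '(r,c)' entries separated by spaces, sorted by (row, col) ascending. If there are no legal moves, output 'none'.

(2,3): no bracket -> illegal
(2,4): no bracket -> illegal
(2,5): flips 1 -> legal
(3,5): flips 3 -> legal
(3,6): no bracket -> illegal
(4,6): flips 2 -> legal
(5,2): no bracket -> illegal
(5,6): no bracket -> illegal
(6,2): no bracket -> illegal
(6,4): no bracket -> illegal
(6,5): flips 1 -> legal
(7,2): no bracket -> illegal
(7,3): flips 1 -> legal
(7,4): no bracket -> illegal

Answer: (2,5) (3,5) (4,6) (6,5) (7,3)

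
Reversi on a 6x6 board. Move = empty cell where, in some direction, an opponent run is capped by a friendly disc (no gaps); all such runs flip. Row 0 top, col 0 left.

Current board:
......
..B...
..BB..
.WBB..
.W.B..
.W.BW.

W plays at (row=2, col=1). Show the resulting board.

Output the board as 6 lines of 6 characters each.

Place W at (2,1); scan 8 dirs for brackets.
Dir NW: first cell '.' (not opp) -> no flip
Dir N: first cell '.' (not opp) -> no flip
Dir NE: opp run (1,2), next='.' -> no flip
Dir W: first cell '.' (not opp) -> no flip
Dir E: opp run (2,2) (2,3), next='.' -> no flip
Dir SW: first cell '.' (not opp) -> no flip
Dir S: first cell 'W' (not opp) -> no flip
Dir SE: opp run (3,2) (4,3) capped by W -> flip
All flips: (3,2) (4,3)

Answer: ......
..B...
.WBB..
.WWB..
.W.W..
.W.BW.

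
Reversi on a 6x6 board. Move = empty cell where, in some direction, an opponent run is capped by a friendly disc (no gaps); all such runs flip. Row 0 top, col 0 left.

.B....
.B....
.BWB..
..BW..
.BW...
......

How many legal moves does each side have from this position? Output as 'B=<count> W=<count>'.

-- B to move --
(1,2): flips 1 -> legal
(1,3): no bracket -> illegal
(2,4): no bracket -> illegal
(3,1): no bracket -> illegal
(3,4): flips 1 -> legal
(4,3): flips 2 -> legal
(4,4): flips 2 -> legal
(5,1): no bracket -> illegal
(5,2): flips 1 -> legal
(5,3): no bracket -> illegal
B mobility = 5
-- W to move --
(0,0): flips 1 -> legal
(0,2): no bracket -> illegal
(1,0): no bracket -> illegal
(1,2): no bracket -> illegal
(1,3): flips 1 -> legal
(1,4): no bracket -> illegal
(2,0): flips 1 -> legal
(2,4): flips 1 -> legal
(3,0): no bracket -> illegal
(3,1): flips 1 -> legal
(3,4): no bracket -> illegal
(4,0): flips 1 -> legal
(4,3): no bracket -> illegal
(5,0): no bracket -> illegal
(5,1): no bracket -> illegal
(5,2): no bracket -> illegal
W mobility = 6

Answer: B=5 W=6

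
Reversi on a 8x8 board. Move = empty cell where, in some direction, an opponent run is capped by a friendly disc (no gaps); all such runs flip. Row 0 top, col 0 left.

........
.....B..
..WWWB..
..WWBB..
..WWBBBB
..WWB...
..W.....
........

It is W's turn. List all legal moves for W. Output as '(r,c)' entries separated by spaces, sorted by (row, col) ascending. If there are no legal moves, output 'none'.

(0,4): no bracket -> illegal
(0,5): no bracket -> illegal
(0,6): flips 1 -> legal
(1,4): no bracket -> illegal
(1,6): flips 2 -> legal
(2,6): flips 3 -> legal
(3,6): flips 2 -> legal
(3,7): no bracket -> illegal
(5,5): flips 2 -> legal
(5,6): flips 2 -> legal
(5,7): flips 2 -> legal
(6,3): no bracket -> illegal
(6,4): flips 3 -> legal
(6,5): flips 1 -> legal

Answer: (0,6) (1,6) (2,6) (3,6) (5,5) (5,6) (5,7) (6,4) (6,5)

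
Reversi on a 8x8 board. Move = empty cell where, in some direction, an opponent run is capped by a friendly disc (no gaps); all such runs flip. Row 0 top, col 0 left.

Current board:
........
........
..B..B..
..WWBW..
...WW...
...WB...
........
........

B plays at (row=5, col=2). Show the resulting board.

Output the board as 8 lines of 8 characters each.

Answer: ........
........
..B..B..
..WWBW..
...BW...
..BBB...
........
........

Derivation:
Place B at (5,2); scan 8 dirs for brackets.
Dir NW: first cell '.' (not opp) -> no flip
Dir N: first cell '.' (not opp) -> no flip
Dir NE: opp run (4,3) capped by B -> flip
Dir W: first cell '.' (not opp) -> no flip
Dir E: opp run (5,3) capped by B -> flip
Dir SW: first cell '.' (not opp) -> no flip
Dir S: first cell '.' (not opp) -> no flip
Dir SE: first cell '.' (not opp) -> no flip
All flips: (4,3) (5,3)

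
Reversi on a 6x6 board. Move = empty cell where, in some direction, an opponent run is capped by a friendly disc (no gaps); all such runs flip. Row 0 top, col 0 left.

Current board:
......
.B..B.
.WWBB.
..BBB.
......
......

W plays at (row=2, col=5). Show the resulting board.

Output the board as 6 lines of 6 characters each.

Answer: ......
.B..B.
.WWWWW
..BBB.
......
......

Derivation:
Place W at (2,5); scan 8 dirs for brackets.
Dir NW: opp run (1,4), next='.' -> no flip
Dir N: first cell '.' (not opp) -> no flip
Dir NE: edge -> no flip
Dir W: opp run (2,4) (2,3) capped by W -> flip
Dir E: edge -> no flip
Dir SW: opp run (3,4), next='.' -> no flip
Dir S: first cell '.' (not opp) -> no flip
Dir SE: edge -> no flip
All flips: (2,3) (2,4)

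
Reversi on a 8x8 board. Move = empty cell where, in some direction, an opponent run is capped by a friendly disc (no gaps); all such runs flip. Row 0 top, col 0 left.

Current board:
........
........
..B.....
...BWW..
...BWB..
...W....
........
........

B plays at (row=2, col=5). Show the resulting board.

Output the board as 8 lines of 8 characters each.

Place B at (2,5); scan 8 dirs for brackets.
Dir NW: first cell '.' (not opp) -> no flip
Dir N: first cell '.' (not opp) -> no flip
Dir NE: first cell '.' (not opp) -> no flip
Dir W: first cell '.' (not opp) -> no flip
Dir E: first cell '.' (not opp) -> no flip
Dir SW: opp run (3,4) capped by B -> flip
Dir S: opp run (3,5) capped by B -> flip
Dir SE: first cell '.' (not opp) -> no flip
All flips: (3,4) (3,5)

Answer: ........
........
..B..B..
...BBB..
...BWB..
...W....
........
........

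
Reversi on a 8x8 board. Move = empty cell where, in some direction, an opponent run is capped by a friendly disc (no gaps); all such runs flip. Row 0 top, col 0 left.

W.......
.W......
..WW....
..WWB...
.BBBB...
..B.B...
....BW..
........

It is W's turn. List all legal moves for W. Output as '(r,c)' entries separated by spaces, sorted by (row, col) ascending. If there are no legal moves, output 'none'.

Answer: (3,5) (4,5) (5,0) (5,1) (5,3) (5,5) (6,2) (6,3)

Derivation:
(2,4): no bracket -> illegal
(2,5): no bracket -> illegal
(3,0): no bracket -> illegal
(3,1): no bracket -> illegal
(3,5): flips 1 -> legal
(4,0): no bracket -> illegal
(4,5): flips 1 -> legal
(5,0): flips 1 -> legal
(5,1): flips 1 -> legal
(5,3): flips 1 -> legal
(5,5): flips 1 -> legal
(6,1): no bracket -> illegal
(6,2): flips 2 -> legal
(6,3): flips 1 -> legal
(7,3): no bracket -> illegal
(7,4): no bracket -> illegal
(7,5): no bracket -> illegal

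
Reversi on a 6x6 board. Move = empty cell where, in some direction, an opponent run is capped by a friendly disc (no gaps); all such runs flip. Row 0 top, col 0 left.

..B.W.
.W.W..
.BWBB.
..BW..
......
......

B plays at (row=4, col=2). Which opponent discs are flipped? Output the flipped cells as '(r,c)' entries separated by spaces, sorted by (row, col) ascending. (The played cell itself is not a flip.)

Dir NW: first cell '.' (not opp) -> no flip
Dir N: first cell 'B' (not opp) -> no flip
Dir NE: opp run (3,3) capped by B -> flip
Dir W: first cell '.' (not opp) -> no flip
Dir E: first cell '.' (not opp) -> no flip
Dir SW: first cell '.' (not opp) -> no flip
Dir S: first cell '.' (not opp) -> no flip
Dir SE: first cell '.' (not opp) -> no flip

Answer: (3,3)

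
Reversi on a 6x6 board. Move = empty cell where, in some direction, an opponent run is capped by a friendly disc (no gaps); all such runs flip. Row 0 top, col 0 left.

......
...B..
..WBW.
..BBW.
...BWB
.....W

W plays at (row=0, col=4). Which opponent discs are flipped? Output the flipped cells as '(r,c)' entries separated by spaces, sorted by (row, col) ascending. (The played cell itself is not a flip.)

Answer: (1,3)

Derivation:
Dir NW: edge -> no flip
Dir N: edge -> no flip
Dir NE: edge -> no flip
Dir W: first cell '.' (not opp) -> no flip
Dir E: first cell '.' (not opp) -> no flip
Dir SW: opp run (1,3) capped by W -> flip
Dir S: first cell '.' (not opp) -> no flip
Dir SE: first cell '.' (not opp) -> no flip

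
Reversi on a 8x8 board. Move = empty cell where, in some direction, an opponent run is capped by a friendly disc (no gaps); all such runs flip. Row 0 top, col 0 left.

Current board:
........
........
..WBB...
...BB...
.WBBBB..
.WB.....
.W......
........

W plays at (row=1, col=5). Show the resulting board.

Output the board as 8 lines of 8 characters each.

Answer: ........
.....W..
..WBW...
...WB...
.WWBBB..
.WB.....
.W......
........

Derivation:
Place W at (1,5); scan 8 dirs for brackets.
Dir NW: first cell '.' (not opp) -> no flip
Dir N: first cell '.' (not opp) -> no flip
Dir NE: first cell '.' (not opp) -> no flip
Dir W: first cell '.' (not opp) -> no flip
Dir E: first cell '.' (not opp) -> no flip
Dir SW: opp run (2,4) (3,3) (4,2) capped by W -> flip
Dir S: first cell '.' (not opp) -> no flip
Dir SE: first cell '.' (not opp) -> no flip
All flips: (2,4) (3,3) (4,2)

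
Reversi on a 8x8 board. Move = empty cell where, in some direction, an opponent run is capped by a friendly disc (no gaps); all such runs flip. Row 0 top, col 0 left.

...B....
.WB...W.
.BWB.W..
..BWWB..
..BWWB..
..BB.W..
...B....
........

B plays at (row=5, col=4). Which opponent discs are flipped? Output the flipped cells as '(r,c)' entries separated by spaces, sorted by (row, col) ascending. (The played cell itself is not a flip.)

Dir NW: opp run (4,3) capped by B -> flip
Dir N: opp run (4,4) (3,4), next='.' -> no flip
Dir NE: first cell 'B' (not opp) -> no flip
Dir W: first cell 'B' (not opp) -> no flip
Dir E: opp run (5,5), next='.' -> no flip
Dir SW: first cell 'B' (not opp) -> no flip
Dir S: first cell '.' (not opp) -> no flip
Dir SE: first cell '.' (not opp) -> no flip

Answer: (4,3)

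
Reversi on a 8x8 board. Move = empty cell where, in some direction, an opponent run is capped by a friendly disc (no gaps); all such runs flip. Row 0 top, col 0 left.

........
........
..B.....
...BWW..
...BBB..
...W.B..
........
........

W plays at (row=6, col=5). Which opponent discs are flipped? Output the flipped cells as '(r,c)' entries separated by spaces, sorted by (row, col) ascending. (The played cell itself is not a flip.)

Answer: (4,5) (5,5)

Derivation:
Dir NW: first cell '.' (not opp) -> no flip
Dir N: opp run (5,5) (4,5) capped by W -> flip
Dir NE: first cell '.' (not opp) -> no flip
Dir W: first cell '.' (not opp) -> no flip
Dir E: first cell '.' (not opp) -> no flip
Dir SW: first cell '.' (not opp) -> no flip
Dir S: first cell '.' (not opp) -> no flip
Dir SE: first cell '.' (not opp) -> no flip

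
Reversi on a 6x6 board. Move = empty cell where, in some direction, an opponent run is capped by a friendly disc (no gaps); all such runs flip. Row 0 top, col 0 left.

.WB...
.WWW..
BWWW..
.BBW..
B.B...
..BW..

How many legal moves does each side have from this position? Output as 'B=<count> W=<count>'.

-- B to move --
(0,0): flips 1 -> legal
(0,3): no bracket -> illegal
(0,4): flips 2 -> legal
(1,0): flips 1 -> legal
(1,4): flips 1 -> legal
(2,4): flips 5 -> legal
(3,0): no bracket -> illegal
(3,4): flips 1 -> legal
(4,3): no bracket -> illegal
(4,4): no bracket -> illegal
(5,4): flips 1 -> legal
B mobility = 7
-- W to move --
(0,3): flips 1 -> legal
(1,0): no bracket -> illegal
(3,0): flips 2 -> legal
(4,1): flips 2 -> legal
(4,3): flips 1 -> legal
(5,0): no bracket -> illegal
(5,1): flips 2 -> legal
W mobility = 5

Answer: B=7 W=5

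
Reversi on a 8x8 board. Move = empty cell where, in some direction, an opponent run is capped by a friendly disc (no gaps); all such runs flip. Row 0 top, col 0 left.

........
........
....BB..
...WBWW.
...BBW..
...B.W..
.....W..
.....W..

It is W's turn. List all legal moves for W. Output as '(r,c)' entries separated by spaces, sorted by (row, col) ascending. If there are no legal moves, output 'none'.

(1,3): flips 1 -> legal
(1,4): flips 1 -> legal
(1,5): flips 2 -> legal
(1,6): no bracket -> illegal
(2,3): flips 1 -> legal
(2,6): no bracket -> illegal
(3,2): no bracket -> illegal
(4,2): flips 2 -> legal
(5,2): no bracket -> illegal
(5,4): no bracket -> illegal
(6,2): flips 2 -> legal
(6,3): flips 2 -> legal
(6,4): no bracket -> illegal

Answer: (1,3) (1,4) (1,5) (2,3) (4,2) (6,2) (6,3)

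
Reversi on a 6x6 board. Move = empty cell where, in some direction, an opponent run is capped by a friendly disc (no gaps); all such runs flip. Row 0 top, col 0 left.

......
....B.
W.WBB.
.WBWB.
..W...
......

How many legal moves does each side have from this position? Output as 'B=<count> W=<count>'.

Answer: B=6 W=4

Derivation:
-- B to move --
(1,0): no bracket -> illegal
(1,1): no bracket -> illegal
(1,2): flips 1 -> legal
(1,3): no bracket -> illegal
(2,1): flips 1 -> legal
(3,0): flips 1 -> legal
(4,0): no bracket -> illegal
(4,1): no bracket -> illegal
(4,3): flips 1 -> legal
(4,4): no bracket -> illegal
(5,1): flips 2 -> legal
(5,2): flips 1 -> legal
(5,3): no bracket -> illegal
B mobility = 6
-- W to move --
(0,3): no bracket -> illegal
(0,4): no bracket -> illegal
(0,5): no bracket -> illegal
(1,2): no bracket -> illegal
(1,3): flips 1 -> legal
(1,5): flips 1 -> legal
(2,1): no bracket -> illegal
(2,5): flips 2 -> legal
(3,5): flips 1 -> legal
(4,1): no bracket -> illegal
(4,3): no bracket -> illegal
(4,4): no bracket -> illegal
(4,5): no bracket -> illegal
W mobility = 4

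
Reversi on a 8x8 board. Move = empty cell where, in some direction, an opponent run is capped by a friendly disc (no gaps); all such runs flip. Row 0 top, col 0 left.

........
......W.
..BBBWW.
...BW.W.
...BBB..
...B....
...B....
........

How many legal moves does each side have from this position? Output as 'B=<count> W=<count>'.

Answer: B=3 W=7

Derivation:
-- B to move --
(0,5): no bracket -> illegal
(0,6): no bracket -> illegal
(0,7): flips 3 -> legal
(1,4): no bracket -> illegal
(1,5): no bracket -> illegal
(1,7): no bracket -> illegal
(2,7): flips 3 -> legal
(3,5): flips 1 -> legal
(3,7): no bracket -> illegal
(4,6): no bracket -> illegal
(4,7): no bracket -> illegal
B mobility = 3
-- W to move --
(1,1): no bracket -> illegal
(1,2): flips 1 -> legal
(1,3): no bracket -> illegal
(1,4): flips 1 -> legal
(1,5): no bracket -> illegal
(2,1): flips 3 -> legal
(3,1): no bracket -> illegal
(3,2): flips 1 -> legal
(3,5): no bracket -> illegal
(4,2): no bracket -> illegal
(4,6): no bracket -> illegal
(5,2): flips 1 -> legal
(5,4): flips 2 -> legal
(5,5): no bracket -> illegal
(5,6): flips 1 -> legal
(6,2): no bracket -> illegal
(6,4): no bracket -> illegal
(7,2): no bracket -> illegal
(7,3): no bracket -> illegal
(7,4): no bracket -> illegal
W mobility = 7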